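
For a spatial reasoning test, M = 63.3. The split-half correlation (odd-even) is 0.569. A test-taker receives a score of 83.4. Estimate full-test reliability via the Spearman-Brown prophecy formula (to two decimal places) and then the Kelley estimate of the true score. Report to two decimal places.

77.97

Spearman-Brown: ρ = 2r/(1 + r) = 2(0.569)/(1 + 0.569) = 1.1380/1.569 = 0.7253 → 0.73
Regress the observed score toward the mean by the unreliability: T̂ = 0.73·83.4 + 0.27·63.3 = 60.882 + 17.091 = 77.973.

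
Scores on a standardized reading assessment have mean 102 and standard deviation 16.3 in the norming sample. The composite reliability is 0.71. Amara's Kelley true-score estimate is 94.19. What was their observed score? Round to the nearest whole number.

T̂ = ρX + (1 − ρ)μ  ⇒  X = (T̂ − (1 − ρ)μ) / ρ
X = (94.19 − 0.29 × 102) / 0.71 = (94.19 − 29.58) / 0.71 = 64.61 / 0.71 = 91.00

91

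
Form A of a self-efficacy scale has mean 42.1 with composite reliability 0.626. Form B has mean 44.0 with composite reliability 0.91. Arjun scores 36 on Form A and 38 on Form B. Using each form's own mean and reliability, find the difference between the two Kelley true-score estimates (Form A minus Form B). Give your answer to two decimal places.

-0.26

T̂_A = 0.626(36) + 0.374(42.1) = 38.2814
T̂_B = 0.91(38) + 0.09(44.0) = 38.5400
T̂_A − T̂_B = -0.2586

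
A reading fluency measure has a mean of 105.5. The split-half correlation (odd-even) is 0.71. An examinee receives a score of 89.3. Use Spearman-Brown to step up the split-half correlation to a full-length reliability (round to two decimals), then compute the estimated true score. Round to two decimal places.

Spearman-Brown: ρ = 2r/(1 + r) = 2(0.71)/(1 + 0.71) = 1.420/1.71 = 0.8304 → 0.83
T̂ = 0.83(89.3) + 0.17(105.5) = 74.119 + 17.935 = 92.054 → 92.05

92.05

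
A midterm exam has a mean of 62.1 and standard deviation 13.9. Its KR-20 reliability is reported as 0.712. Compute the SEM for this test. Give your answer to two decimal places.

7.46

SEM = SD · √(1 − ρ) = 13.9 × √0.288 = 13.9 × 0.5367 = 7.460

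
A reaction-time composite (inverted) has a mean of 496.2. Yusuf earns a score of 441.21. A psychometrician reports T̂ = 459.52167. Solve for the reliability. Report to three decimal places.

T̂ = ρX + (1 − ρ)μ  ⇒  T̂ − μ = ρ(X − μ)
ρ = (T̂ − μ)/(X − μ) = (459.52167 − 496.2) / (441.21 − 496.2) = -36.67833 / -54.99 = 0.66700

0.667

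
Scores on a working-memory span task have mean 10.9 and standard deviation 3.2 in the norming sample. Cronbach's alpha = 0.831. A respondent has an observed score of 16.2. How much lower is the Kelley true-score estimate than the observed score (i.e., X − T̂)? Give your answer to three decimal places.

T̂ = ρX + (1 − ρ)μ
  = 0.831 × 16.2 + 0.169 × 10.9
  = 13.4622 + 1.8421
  = 15.30430
  ≈ 15.3043
X − T̂ = 16.2 − 15.3043 = 0.8957 → 0.896

0.896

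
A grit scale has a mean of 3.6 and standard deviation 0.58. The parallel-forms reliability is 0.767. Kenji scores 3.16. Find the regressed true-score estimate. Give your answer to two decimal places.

T̂ = 0.767(3.16) + 0.233(3.6) = 2.42372 + 0.8388 = 3.263 → 3.26

3.26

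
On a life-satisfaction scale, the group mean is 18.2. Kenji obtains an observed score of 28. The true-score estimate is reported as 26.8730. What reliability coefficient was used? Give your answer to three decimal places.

T̂ = ρX + (1 − ρ)μ  ⇒  T̂ − μ = ρ(X − μ)
ρ = (T̂ − μ)/(X − μ) = (26.8730 − 18.2) / (28 − 18.2) = 8.6730 / 9.8 = 0.88500

0.885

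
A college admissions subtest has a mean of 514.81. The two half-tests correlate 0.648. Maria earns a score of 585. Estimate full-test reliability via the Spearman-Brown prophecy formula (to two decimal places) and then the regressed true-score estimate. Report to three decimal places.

570.260

Spearman-Brown: ρ = 2r/(1 + r) = 2(0.648)/(1 + 0.648) = 1.2960/1.648 = 0.7864 → 0.79
Weight the observed score by reliability and the mean by (1 − reliability): T̂ = 0.79·585 + 0.21·514.81 = 462.15 + 108.1101 = 570.2601.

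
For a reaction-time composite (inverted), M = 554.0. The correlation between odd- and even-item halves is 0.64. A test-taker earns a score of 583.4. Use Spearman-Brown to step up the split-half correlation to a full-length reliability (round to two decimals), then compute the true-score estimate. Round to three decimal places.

576.932

Spearman-Brown: ρ = 2r/(1 + r) = 2(0.64)/(1 + 0.64) = 1.280/1.64 = 0.7805 → 0.78
T̂ = 0.78(583.4) + 0.22(554.0) = 455.052 + 121.880 = 576.9320 → 576.932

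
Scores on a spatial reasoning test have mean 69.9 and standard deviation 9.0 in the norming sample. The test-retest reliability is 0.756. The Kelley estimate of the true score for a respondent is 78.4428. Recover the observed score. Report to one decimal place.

T̂ = ρX + (1 − ρ)μ  ⇒  X = (T̂ − (1 − ρ)μ) / ρ
X = (78.4428 − 0.244 × 69.9) / 0.756 = (78.4428 − 17.0556) / 0.756 = 61.3872 / 0.756 = 81.200

81.2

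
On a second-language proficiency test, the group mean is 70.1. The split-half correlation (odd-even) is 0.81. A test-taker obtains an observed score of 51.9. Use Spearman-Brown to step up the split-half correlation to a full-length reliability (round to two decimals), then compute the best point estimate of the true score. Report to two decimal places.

53.72

Spearman-Brown: ρ = 2r/(1 + r) = 2(0.81)/(1 + 0.81) = 1.620/1.81 = 0.8950 → 0.90
Kelley's formula gives T̂ = 0.90·51.9 + 0.10·70.1 = 46.710 + 7.010 = 53.720.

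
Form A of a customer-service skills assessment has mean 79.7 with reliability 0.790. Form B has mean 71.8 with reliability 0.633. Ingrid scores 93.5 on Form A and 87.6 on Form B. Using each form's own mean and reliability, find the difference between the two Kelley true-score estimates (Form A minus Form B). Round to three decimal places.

T̂_A = 0.790(93.5) + 0.210(79.7) = 90.60200
T̂_B = 0.633(87.6) + 0.367(71.8) = 81.80140
T̂_A − T̂_B = 8.80060

8.801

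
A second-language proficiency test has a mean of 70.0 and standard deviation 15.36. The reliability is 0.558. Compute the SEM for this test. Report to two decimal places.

SEM = SD · √(1 − ρ) = 15.36 × √0.442 = 15.36 × 0.6648 = 10.212

10.21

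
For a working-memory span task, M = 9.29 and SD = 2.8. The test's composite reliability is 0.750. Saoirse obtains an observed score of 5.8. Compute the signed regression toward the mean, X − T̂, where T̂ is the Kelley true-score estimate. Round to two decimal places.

-0.87

T̂ = ρX + (1 − ρ)μ
  = 0.750 × 5.8 + 0.250 × 9.29
  = 4.3500 + 2.32250
  = 6.6725
  ≈ 6.672
X − T̂ = 5.8 − 6.672 = -0.872 → -0.87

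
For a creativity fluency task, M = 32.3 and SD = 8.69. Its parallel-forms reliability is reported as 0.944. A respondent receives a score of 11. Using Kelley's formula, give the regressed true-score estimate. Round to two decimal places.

12.19

Kelley's formula gives T̂ = 0.944·11 + 0.056·32.3 = 10.384 + 1.8088 = 12.193.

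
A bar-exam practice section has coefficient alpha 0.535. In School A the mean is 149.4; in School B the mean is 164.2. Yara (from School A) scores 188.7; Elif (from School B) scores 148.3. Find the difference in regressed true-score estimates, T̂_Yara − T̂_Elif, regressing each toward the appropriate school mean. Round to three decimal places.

14.732

T̂_Yara = 0.535(188.7) + 0.465(149.4) = 170.42550
T̂_Elif = 0.535(148.3) + 0.465(164.2) = 155.69350
Difference = 170.42550 − 155.69350 = 14.73200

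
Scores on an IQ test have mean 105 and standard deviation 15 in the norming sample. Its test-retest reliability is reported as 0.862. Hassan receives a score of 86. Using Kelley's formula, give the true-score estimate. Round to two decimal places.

T̂ = ρX + (1 − ρ)μ
  = 0.862 × 86 + 0.138 × 105
  = 74.132 + 14.490
  = 88.622
  ≈ 88.62

88.62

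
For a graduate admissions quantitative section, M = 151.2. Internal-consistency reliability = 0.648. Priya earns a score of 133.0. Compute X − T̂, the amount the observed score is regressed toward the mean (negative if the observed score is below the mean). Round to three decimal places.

Weight the observed score by reliability and the mean by (1 − reliability): T̂ = 0.648·133.0 + 0.352·151.2 = 86.1840 + 53.2224 = 139.40640.
X − T̂ = 133.0 − 139.4064 = -6.4064 → -6.406

-6.406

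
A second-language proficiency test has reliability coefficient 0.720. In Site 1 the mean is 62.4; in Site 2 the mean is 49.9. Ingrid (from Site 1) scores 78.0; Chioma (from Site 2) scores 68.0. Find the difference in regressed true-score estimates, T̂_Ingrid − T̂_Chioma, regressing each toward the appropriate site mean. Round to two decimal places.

T̂_Ingrid = 0.720(78.0) + 0.280(62.4) = 73.6320
T̂_Chioma = 0.720(68.0) + 0.280(49.9) = 62.9320
Difference = 73.6320 − 62.9320 = 10.7000

10.70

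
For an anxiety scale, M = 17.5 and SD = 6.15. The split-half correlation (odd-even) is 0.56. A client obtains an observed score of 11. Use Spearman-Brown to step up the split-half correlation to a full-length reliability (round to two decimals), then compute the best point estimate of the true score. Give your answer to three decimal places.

Spearman-Brown: ρ = 2r/(1 + r) = 2(0.56)/(1 + 0.56) = 1.120/1.56 = 0.7179 → 0.72
T̂ = ρX + (1 − ρ)μ
  = 0.72 × 11 + 0.28 × 17.5
  = 7.92 + 4.900
  = 12.8200
  ≈ 12.820

12.820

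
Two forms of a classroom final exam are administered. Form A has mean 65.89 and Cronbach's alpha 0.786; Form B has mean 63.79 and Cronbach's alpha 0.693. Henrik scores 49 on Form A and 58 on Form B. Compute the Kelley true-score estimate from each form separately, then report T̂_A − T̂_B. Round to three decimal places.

T̂_A = 0.786(49) + 0.214(65.89) = 52.61446
T̂_B = 0.693(58) + 0.307(63.79) = 59.77753
T̂_A − T̂_B = -7.16307

-7.163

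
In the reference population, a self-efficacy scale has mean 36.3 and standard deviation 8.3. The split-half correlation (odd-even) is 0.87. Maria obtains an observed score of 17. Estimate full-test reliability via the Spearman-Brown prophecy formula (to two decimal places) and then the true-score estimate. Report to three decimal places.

18.351

Spearman-Brown: ρ = 2r/(1 + r) = 2(0.87)/(1 + 0.87) = 1.740/1.87 = 0.9305 → 0.93
T̂ = ρX + (1 − ρ)μ
  = 0.93 × 17 + 0.07 × 36.3
  = 15.81 + 2.541
  = 18.3510
  ≈ 18.351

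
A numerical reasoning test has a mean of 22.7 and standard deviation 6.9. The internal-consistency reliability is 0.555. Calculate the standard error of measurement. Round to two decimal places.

SEM = SD · √(1 − ρ) = 6.9 × √0.445 = 6.9 × 0.6671 = 4.603

4.60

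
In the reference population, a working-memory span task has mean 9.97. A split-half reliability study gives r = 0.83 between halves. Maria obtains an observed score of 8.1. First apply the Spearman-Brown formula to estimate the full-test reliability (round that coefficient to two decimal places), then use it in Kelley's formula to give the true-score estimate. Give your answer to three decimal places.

8.268

Spearman-Brown: ρ = 2r/(1 + r) = 2(0.83)/(1 + 0.83) = 1.660/1.83 = 0.9071 → 0.91
Weight the observed score by reliability and the mean by (1 − reliability): T̂ = 0.91·8.1 + 0.09·9.97 = 7.371 + 0.8973 = 8.2683.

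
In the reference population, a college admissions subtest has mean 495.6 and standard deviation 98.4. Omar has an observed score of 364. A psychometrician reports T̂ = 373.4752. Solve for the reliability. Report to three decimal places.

T̂ = ρX + (1 − ρ)μ  ⇒  T̂ − μ = ρ(X − μ)
ρ = (T̂ − μ)/(X − μ) = (373.4752 − 495.6) / (364 − 495.6) = -122.1248 / -131.6 = 0.92800

0.928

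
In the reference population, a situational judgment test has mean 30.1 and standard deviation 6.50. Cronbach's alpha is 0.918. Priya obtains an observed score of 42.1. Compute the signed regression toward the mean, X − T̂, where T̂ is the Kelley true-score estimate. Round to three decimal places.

0.984

T̂ = ρX + (1 − ρ)μ
  = 0.918 × 42.1 + 0.082 × 30.1
  = 38.6478 + 2.4682
  = 41.11600
  ≈ 41.1160
X − T̂ = 42.1 − 41.1160 = 0.9840 → 0.984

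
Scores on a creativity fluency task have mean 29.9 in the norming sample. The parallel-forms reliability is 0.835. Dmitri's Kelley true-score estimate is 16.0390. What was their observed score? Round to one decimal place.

T̂ = ρX + (1 − ρ)μ  ⇒  X = (T̂ − (1 − ρ)μ) / ρ
X = (16.0390 − 0.165 × 29.9) / 0.835 = (16.0390 − 4.9335) / 0.835 = 11.1055 / 0.835 = 13.300

13.3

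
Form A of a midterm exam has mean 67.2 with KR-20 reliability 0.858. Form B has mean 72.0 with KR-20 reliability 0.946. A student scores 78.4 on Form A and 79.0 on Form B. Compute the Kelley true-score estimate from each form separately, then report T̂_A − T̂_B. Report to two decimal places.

-1.81

T̂_A = 0.858(78.4) + 0.142(67.2) = 76.8096
T̂_B = 0.946(79.0) + 0.054(72.0) = 78.6220
T̂_A − T̂_B = -1.8124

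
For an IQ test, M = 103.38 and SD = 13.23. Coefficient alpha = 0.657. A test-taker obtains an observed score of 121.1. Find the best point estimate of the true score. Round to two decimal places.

115.02

T̂ = ρX + (1 − ρ)μ
  = 0.657 × 121.1 + 0.343 × 103.38
  = 79.5627 + 35.45934
  = 115.022
  ≈ 115.02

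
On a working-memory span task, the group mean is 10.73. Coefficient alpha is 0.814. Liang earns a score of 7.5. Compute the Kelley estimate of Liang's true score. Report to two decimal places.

Kelley's formula gives T̂ = 0.814·7.5 + 0.186·10.73 = 6.1050 + 1.99578 = 8.101.

8.10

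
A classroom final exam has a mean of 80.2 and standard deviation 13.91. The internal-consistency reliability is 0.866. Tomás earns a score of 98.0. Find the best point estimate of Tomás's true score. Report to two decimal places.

95.61

Kelley's formula gives T̂ = 0.866·98.0 + 0.134·80.2 = 84.8680 + 10.7468 = 95.615.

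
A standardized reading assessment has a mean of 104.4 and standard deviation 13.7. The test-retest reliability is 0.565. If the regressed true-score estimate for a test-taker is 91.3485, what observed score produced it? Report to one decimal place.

81.3

T̂ = ρX + (1 − ρ)μ  ⇒  X = (T̂ − (1 − ρ)μ) / ρ
X = (91.3485 − 0.435 × 104.4) / 0.565 = (91.3485 − 45.4140) / 0.565 = 45.9345 / 0.565 = 81.300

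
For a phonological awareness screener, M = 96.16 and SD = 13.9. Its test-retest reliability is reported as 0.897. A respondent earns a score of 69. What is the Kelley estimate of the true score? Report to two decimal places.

T̂ = ρX + (1 − ρ)μ
  = 0.897 × 69 + 0.103 × 96.16
  = 61.893 + 9.90448
  = 71.797
  ≈ 71.80

71.80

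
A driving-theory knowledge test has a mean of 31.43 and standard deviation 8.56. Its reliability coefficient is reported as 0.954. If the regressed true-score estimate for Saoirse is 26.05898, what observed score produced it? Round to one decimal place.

T̂ = ρX + (1 − ρ)μ  ⇒  X = (T̂ − (1 − ρ)μ) / ρ
X = (26.05898 − 0.046 × 31.43) / 0.954 = (26.05898 − 1.44578) / 0.954 = 24.61320 / 0.954 = 25.800

25.8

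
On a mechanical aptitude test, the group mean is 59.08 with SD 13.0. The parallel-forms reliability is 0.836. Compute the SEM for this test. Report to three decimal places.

SEM = SD · √(1 − ρ) = 13.0 × √0.164 = 13.0 × 0.4050 = 5.2646

5.265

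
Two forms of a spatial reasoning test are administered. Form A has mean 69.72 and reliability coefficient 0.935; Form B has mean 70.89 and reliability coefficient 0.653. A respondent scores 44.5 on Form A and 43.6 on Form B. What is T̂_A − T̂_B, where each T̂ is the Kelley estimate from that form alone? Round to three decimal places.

T̂_A = 0.935(44.5) + 0.065(69.72) = 46.13930
T̂_B = 0.653(43.6) + 0.347(70.89) = 53.06963
T̂_A − T̂_B = -6.93033

-6.930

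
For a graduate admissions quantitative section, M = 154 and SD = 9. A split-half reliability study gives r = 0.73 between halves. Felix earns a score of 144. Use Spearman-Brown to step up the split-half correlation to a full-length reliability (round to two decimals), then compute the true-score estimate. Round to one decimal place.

145.6

Spearman-Brown: ρ = 2r/(1 + r) = 2(0.73)/(1 + 0.73) = 1.460/1.73 = 0.8439 → 0.84
T̂ = 0.84(144) + 0.16(154) = 120.96 + 24.64 = 145.60 → 145.6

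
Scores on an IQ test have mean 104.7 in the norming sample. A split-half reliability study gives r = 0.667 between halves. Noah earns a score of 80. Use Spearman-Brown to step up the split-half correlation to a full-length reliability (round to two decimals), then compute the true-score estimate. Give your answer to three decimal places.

84.940

Spearman-Brown: ρ = 2r/(1 + r) = 2(0.667)/(1 + 0.667) = 1.3340/1.667 = 0.8002 → 0.80
T̂ = 0.80(80) + 0.20(104.7) = 64.00 + 20.940 = 84.9400 → 84.940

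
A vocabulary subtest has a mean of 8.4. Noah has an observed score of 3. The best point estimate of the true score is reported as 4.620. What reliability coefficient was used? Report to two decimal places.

0.70

T̂ = ρX + (1 − ρ)μ  ⇒  T̂ − μ = ρ(X − μ)
ρ = (T̂ − μ)/(X − μ) = (4.620 − 8.4) / (3 − 8.4) = -3.780 / -5.4 = 0.7000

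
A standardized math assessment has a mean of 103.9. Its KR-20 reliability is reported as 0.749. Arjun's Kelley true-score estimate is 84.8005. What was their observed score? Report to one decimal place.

T̂ = ρX + (1 − ρ)μ  ⇒  X = (T̂ − (1 − ρ)μ) / ρ
X = (84.8005 − 0.251 × 103.9) / 0.749 = (84.8005 − 26.0789) / 0.749 = 58.7216 / 0.749 = 78.400

78.4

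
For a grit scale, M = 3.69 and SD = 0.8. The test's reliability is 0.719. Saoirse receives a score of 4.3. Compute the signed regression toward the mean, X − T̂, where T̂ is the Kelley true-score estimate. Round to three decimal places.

T̂ = ρX + (1 − ρ)μ
  = 0.719 × 4.3 + 0.281 × 3.69
  = 3.0917 + 1.03689
  = 4.12859
  ≈ 4.1286
X − T̂ = 4.3 − 4.1286 = 0.1714 → 0.171

0.171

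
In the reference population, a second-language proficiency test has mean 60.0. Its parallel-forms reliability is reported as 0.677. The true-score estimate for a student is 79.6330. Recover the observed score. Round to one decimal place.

89.0

T̂ = ρX + (1 − ρ)μ  ⇒  X = (T̂ − (1 − ρ)μ) / ρ
X = (79.6330 − 0.323 × 60.0) / 0.677 = (79.6330 − 19.3800) / 0.677 = 60.2530 / 0.677 = 89.000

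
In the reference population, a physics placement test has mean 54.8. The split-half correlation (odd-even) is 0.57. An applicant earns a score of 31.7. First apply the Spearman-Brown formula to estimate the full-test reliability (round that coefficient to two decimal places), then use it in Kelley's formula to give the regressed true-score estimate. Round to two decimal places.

37.94

Spearman-Brown: ρ = 2r/(1 + r) = 2(0.57)/(1 + 0.57) = 1.140/1.57 = 0.7261 → 0.73
T̂ = 0.73(31.7) + 0.27(54.8) = 23.141 + 14.796 = 37.937 → 37.94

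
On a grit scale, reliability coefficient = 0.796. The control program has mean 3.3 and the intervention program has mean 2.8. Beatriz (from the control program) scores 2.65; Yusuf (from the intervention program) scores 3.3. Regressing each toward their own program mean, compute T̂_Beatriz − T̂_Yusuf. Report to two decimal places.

-0.42

T̂_Beatriz = 0.796(2.65) + 0.204(3.3) = 2.7826
T̂_Yusuf = 0.796(3.3) + 0.204(2.8) = 3.1980
Difference = 2.7826 − 3.1980 = -0.4154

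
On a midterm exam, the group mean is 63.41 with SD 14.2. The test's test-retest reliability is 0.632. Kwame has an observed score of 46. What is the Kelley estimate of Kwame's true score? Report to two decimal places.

Kelley's formula gives T̂ = 0.632·46 + 0.368·63.41 = 29.072 + 23.33488 = 52.407.

52.41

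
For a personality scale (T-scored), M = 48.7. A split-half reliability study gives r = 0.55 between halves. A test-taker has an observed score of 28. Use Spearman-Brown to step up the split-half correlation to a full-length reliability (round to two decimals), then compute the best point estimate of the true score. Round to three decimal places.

34.003

Spearman-Brown: ρ = 2r/(1 + r) = 2(0.55)/(1 + 0.55) = 1.100/1.55 = 0.7097 → 0.71
T̂ = ρX + (1 − ρ)μ
  = 0.71 × 28 + 0.29 × 48.7
  = 19.88 + 14.123
  = 34.0030
  ≈ 34.003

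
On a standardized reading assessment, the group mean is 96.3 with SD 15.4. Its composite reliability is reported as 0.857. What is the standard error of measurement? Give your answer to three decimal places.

SEM = SD · √(1 − ρ) = 15.4 × √0.143 = 15.4 × 0.3782 = 5.8236

5.824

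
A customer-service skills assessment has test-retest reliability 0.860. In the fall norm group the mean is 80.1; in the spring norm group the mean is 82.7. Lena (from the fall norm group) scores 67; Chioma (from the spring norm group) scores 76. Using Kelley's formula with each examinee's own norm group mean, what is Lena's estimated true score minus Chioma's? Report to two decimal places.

T̂_Lena = 0.860(67) + 0.140(80.1) = 68.8340
T̂_Chioma = 0.860(76) + 0.140(82.7) = 76.9380
Difference = 68.8340 − 76.9380 = -8.1040

-8.10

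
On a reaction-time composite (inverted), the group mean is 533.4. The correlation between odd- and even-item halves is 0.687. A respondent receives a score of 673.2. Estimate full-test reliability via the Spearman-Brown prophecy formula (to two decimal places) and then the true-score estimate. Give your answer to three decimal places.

646.638

Spearman-Brown: ρ = 2r/(1 + r) = 2(0.687)/(1 + 0.687) = 1.3740/1.687 = 0.8145 → 0.81
T̂ = ρX + (1 − ρ)μ
  = 0.81 × 673.2 + 0.19 × 533.4
  = 545.292 + 101.346
  = 646.6380
  ≈ 646.638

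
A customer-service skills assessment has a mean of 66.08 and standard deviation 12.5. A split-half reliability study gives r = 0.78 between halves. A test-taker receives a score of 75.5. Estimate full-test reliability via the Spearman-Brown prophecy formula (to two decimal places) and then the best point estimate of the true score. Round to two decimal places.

Spearman-Brown: ρ = 2r/(1 + r) = 2(0.78)/(1 + 0.78) = 1.560/1.78 = 0.8764 → 0.88
Regress the observed score toward the mean by the unreliability: T̂ = 0.88·75.5 + 0.12·66.08 = 66.440 + 7.9296 = 74.370.

74.37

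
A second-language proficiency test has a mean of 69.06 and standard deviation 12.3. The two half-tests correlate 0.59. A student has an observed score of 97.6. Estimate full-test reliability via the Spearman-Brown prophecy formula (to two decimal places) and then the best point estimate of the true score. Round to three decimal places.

Spearman-Brown: ρ = 2r/(1 + r) = 2(0.59)/(1 + 0.59) = 1.180/1.59 = 0.7421 → 0.74
T̂ = 0.74(97.6) + 0.26(69.06) = 72.224 + 17.9556 = 90.1796 → 90.180

90.180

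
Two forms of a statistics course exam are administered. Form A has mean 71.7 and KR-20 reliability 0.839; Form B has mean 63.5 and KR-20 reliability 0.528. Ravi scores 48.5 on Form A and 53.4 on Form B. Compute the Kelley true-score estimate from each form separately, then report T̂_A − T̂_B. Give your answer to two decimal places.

-5.93

T̂_A = 0.839(48.5) + 0.161(71.7) = 52.2352
T̂_B = 0.528(53.4) + 0.472(63.5) = 58.1672
T̂_A − T̂_B = -5.9320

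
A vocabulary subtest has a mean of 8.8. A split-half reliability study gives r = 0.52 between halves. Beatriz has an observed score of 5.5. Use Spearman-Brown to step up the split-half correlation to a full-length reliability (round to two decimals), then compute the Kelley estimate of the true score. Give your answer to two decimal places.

Spearman-Brown: ρ = 2r/(1 + r) = 2(0.52)/(1 + 0.52) = 1.040/1.52 = 0.6842 → 0.68
T̂ = ρX + (1 − ρ)μ
  = 0.68 × 5.5 + 0.32 × 8.8
  = 3.740 + 2.816
  = 6.556
  ≈ 6.56

6.56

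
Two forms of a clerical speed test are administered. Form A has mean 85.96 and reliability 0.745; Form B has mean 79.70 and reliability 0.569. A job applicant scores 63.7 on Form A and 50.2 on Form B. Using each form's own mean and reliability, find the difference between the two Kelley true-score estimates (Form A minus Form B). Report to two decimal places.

T̂_A = 0.745(63.7) + 0.255(85.96) = 69.3763
T̂_B = 0.569(50.2) + 0.431(79.70) = 62.9145
T̂_A − T̂_B = 6.4618

6.46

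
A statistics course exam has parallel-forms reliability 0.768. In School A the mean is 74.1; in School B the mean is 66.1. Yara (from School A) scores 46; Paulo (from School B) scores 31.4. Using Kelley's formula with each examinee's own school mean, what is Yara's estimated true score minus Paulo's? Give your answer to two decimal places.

13.07

T̂_Yara = 0.768(46) + 0.232(74.1) = 52.5192
T̂_Paulo = 0.768(31.4) + 0.232(66.1) = 39.4504
Difference = 52.5192 − 39.4504 = 13.0688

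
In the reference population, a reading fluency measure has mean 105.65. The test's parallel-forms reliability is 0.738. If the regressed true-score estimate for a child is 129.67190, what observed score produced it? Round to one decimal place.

T̂ = ρX + (1 − ρ)μ  ⇒  X = (T̂ − (1 − ρ)μ) / ρ
X = (129.67190 − 0.262 × 105.65) / 0.738 = (129.67190 − 27.68030) / 0.738 = 101.99160 / 0.738 = 138.200

138.2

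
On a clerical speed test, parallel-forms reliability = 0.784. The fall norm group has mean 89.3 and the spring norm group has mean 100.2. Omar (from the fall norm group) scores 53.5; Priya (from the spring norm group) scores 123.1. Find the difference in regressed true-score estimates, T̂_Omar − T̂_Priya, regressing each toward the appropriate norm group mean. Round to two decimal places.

-56.92

T̂_Omar = 0.784(53.5) + 0.216(89.3) = 61.2328
T̂_Priya = 0.784(123.1) + 0.216(100.2) = 118.1536
Difference = 61.2328 − 118.1536 = -56.9208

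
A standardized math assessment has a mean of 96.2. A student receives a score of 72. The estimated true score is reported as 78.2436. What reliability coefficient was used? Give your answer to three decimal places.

0.742

T̂ = ρX + (1 − ρ)μ  ⇒  T̂ − μ = ρ(X − μ)
ρ = (T̂ − μ)/(X − μ) = (78.2436 − 96.2) / (72 − 96.2) = -17.9564 / -24.2 = 0.74200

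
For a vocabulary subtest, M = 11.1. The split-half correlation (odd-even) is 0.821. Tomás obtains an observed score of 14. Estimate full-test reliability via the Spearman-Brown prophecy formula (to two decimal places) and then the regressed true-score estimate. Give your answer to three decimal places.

13.710

Spearman-Brown: ρ = 2r/(1 + r) = 2(0.821)/(1 + 0.821) = 1.6420/1.821 = 0.9017 → 0.90
T̂ = 0.90(14) + 0.10(11.1) = 12.60 + 1.110 = 13.7100 → 13.710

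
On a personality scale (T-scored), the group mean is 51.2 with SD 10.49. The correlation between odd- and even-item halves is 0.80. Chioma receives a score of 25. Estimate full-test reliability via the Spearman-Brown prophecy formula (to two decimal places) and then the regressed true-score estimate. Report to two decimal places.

27.88

Spearman-Brown: ρ = 2r/(1 + r) = 2(0.80)/(1 + 0.80) = 1.600/1.80 = 0.8889 → 0.89
T̂ = 0.89(25) + 0.11(51.2) = 22.25 + 5.632 = 27.882 → 27.88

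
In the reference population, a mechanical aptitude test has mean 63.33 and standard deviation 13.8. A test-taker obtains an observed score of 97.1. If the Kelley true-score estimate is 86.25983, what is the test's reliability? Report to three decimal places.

T̂ = ρX + (1 − ρ)μ  ⇒  T̂ − μ = ρ(X − μ)
ρ = (T̂ − μ)/(X − μ) = (86.25983 − 63.33) / (97.1 − 63.33) = 22.92983 / 33.77 = 0.67900

0.679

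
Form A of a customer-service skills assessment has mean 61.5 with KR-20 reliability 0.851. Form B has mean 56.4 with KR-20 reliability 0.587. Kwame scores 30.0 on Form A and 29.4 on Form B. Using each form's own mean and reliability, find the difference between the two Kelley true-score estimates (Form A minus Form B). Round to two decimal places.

T̂_A = 0.851(30.0) + 0.149(61.5) = 34.6935
T̂_B = 0.587(29.4) + 0.413(56.4) = 40.5510
T̂_A − T̂_B = -5.8575

-5.86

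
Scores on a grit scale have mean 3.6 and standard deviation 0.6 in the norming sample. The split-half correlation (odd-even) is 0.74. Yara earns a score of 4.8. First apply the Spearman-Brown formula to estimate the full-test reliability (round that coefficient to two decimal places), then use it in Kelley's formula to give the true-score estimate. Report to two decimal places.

Spearman-Brown: ρ = 2r/(1 + r) = 2(0.74)/(1 + 0.74) = 1.480/1.74 = 0.8506 → 0.85
Regress the observed score toward the mean by the unreliability: T̂ = 0.85·4.8 + 0.15·3.6 = 4.080 + 0.540 = 4.620.

4.62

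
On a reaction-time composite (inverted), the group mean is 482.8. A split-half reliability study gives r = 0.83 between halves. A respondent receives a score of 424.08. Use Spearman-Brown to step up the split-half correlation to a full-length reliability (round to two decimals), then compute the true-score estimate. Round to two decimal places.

429.36

Spearman-Brown: ρ = 2r/(1 + r) = 2(0.83)/(1 + 0.83) = 1.660/1.83 = 0.9071 → 0.91
T̂ = ρX + (1 − ρ)μ
  = 0.91 × 424.08 + 0.09 × 482.8
  = 385.9128 + 43.452
  = 429.365
  ≈ 429.36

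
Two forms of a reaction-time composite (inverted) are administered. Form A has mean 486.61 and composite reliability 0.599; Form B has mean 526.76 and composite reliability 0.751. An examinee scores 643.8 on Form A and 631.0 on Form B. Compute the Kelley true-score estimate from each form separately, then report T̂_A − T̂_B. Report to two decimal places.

T̂_A = 0.599(643.8) + 0.401(486.61) = 580.7668
T̂_B = 0.751(631.0) + 0.249(526.76) = 605.0442
T̂_A − T̂_B = -24.2774

-24.28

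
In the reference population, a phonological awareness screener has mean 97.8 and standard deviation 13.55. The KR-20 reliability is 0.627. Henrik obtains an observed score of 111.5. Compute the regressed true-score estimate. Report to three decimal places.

T̂ = ρX + (1 − ρ)μ
  = 0.627 × 111.5 + 0.373 × 97.8
  = 69.9105 + 36.4794
  = 106.3899
  ≈ 106.390

106.390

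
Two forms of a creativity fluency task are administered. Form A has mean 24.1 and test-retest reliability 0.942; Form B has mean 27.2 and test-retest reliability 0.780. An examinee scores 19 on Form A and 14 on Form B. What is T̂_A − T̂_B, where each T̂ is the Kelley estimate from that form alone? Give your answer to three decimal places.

2.392

T̂_A = 0.942(19) + 0.058(24.1) = 19.29580
T̂_B = 0.780(14) + 0.220(27.2) = 16.90400
T̂_A − T̂_B = 2.39180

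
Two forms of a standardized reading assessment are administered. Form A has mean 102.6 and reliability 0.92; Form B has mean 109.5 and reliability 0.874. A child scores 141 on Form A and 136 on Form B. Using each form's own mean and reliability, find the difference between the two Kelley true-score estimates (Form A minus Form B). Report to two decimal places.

T̂_A = 0.92(141) + 0.08(102.6) = 137.9280
T̂_B = 0.874(136) + 0.126(109.5) = 132.6610
T̂_A − T̂_B = 5.2670

5.27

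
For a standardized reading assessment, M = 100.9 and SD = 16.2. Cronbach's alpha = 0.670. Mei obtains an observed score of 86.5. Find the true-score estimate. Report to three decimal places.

T̂ = ρX + (1 − ρ)μ
  = 0.670 × 86.5 + 0.330 × 100.9
  = 57.9550 + 33.2970
  = 91.2520
  ≈ 91.252

91.252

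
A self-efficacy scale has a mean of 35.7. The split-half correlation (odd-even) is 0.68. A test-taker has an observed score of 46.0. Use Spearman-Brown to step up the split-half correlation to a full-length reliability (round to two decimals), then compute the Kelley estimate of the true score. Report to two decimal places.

Spearman-Brown: ρ = 2r/(1 + r) = 2(0.68)/(1 + 0.68) = 1.360/1.68 = 0.8095 → 0.81
T̂ = ρX + (1 − ρ)μ
  = 0.81 × 46.0 + 0.19 × 35.7
  = 37.260 + 6.783
  = 44.043
  ≈ 44.04

44.04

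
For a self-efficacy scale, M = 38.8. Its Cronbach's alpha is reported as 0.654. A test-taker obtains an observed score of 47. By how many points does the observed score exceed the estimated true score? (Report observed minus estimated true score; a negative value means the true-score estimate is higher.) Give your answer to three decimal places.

T̂ = 0.654(47) + 0.346(38.8) = 30.738 + 13.4248 = 44.16280 → 44.1628
X − T̂ = 47 − 44.1628 = 2.8372 → 2.837

2.837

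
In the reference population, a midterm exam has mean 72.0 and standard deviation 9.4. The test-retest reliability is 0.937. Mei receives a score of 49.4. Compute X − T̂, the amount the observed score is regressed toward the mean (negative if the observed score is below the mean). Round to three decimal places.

T̂ = ρX + (1 − ρ)μ
  = 0.937 × 49.4 + 0.063 × 72.0
  = 46.2878 + 4.5360
  = 50.82380
  ≈ 50.8238
X − T̂ = 49.4 − 50.8238 = -1.4238 → -1.424

-1.424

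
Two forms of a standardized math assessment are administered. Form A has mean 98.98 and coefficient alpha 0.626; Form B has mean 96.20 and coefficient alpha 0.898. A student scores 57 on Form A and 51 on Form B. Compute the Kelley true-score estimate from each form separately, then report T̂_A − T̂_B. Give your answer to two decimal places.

17.09

T̂_A = 0.626(57) + 0.374(98.98) = 72.7005
T̂_B = 0.898(51) + 0.102(96.20) = 55.6104
T̂_A − T̂_B = 17.0901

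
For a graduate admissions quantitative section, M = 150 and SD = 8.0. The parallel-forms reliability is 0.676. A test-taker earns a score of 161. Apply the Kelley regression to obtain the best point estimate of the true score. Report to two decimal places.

157.44

Weight the observed score by reliability and the mean by (1 − reliability): T̂ = 0.676·161 + 0.324·150 = 108.836 + 48.600 = 157.436.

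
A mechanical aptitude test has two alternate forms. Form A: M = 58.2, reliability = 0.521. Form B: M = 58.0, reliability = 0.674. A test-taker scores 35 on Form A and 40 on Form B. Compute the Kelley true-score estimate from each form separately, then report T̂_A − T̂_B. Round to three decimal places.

T̂_A = 0.521(35) + 0.479(58.2) = 46.11280
T̂_B = 0.674(40) + 0.326(58.0) = 45.86800
T̂_A − T̂_B = 0.24480

0.245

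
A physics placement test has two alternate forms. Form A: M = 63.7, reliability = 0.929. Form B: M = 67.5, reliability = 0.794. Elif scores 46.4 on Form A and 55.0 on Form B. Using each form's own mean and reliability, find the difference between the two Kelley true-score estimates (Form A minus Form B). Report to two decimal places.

-9.95

T̂_A = 0.929(46.4) + 0.071(63.7) = 47.6283
T̂_B = 0.794(55.0) + 0.206(67.5) = 57.5750
T̂_A − T̂_B = -9.9467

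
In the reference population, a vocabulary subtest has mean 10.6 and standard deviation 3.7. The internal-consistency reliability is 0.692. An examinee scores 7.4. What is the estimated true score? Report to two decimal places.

8.39

T̂ = ρX + (1 − ρ)μ
  = 0.692 × 7.4 + 0.308 × 10.6
  = 5.1208 + 3.2648
  = 8.386
  ≈ 8.39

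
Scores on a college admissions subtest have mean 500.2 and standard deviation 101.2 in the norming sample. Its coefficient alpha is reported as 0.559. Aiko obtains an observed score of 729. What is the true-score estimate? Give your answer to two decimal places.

T̂ = ρX + (1 − ρ)μ
  = 0.559 × 729 + 0.441 × 500.2
  = 407.511 + 220.5882
  = 628.099
  ≈ 628.10

628.10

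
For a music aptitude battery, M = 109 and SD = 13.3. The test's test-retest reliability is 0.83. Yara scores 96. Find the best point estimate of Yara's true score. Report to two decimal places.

98.21

T̂ = 0.83(96) + 0.17(109) = 79.68 + 18.53 = 98.210 → 98.21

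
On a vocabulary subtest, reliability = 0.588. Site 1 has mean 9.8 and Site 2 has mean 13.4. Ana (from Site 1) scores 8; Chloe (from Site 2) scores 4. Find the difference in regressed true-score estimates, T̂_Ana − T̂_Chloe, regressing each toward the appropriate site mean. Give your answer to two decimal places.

T̂_Ana = 0.588(8) + 0.412(9.8) = 8.7416
T̂_Chloe = 0.588(4) + 0.412(13.4) = 7.8728
Difference = 8.7416 − 7.8728 = 0.8688

0.87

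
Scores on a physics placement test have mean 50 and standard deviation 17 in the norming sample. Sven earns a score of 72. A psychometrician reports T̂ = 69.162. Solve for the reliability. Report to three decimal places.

0.871

T̂ = ρX + (1 − ρ)μ  ⇒  T̂ − μ = ρ(X − μ)
ρ = (T̂ − μ)/(X − μ) = (69.162 − 50) / (72 − 50) = 19.162 / 22.0 = 0.87100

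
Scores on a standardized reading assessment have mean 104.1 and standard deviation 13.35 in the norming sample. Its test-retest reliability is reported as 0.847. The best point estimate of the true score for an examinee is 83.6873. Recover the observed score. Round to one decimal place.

80.0

T̂ = ρX + (1 − ρ)μ  ⇒  X = (T̂ − (1 − ρ)μ) / ρ
X = (83.6873 − 0.153 × 104.1) / 0.847 = (83.6873 − 15.9273) / 0.847 = 67.7600 / 0.847 = 80.000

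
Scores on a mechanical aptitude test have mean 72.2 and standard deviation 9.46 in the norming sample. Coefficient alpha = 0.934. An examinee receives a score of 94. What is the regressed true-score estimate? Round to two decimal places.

T̂ = ρX + (1 − ρ)μ
  = 0.934 × 94 + 0.066 × 72.2
  = 87.796 + 4.7652
  = 92.561
  ≈ 92.56

92.56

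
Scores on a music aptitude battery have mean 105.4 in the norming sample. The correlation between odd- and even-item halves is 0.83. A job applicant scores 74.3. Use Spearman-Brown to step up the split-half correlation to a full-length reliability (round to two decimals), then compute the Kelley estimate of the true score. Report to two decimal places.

Spearman-Brown: ρ = 2r/(1 + r) = 2(0.83)/(1 + 0.83) = 1.660/1.83 = 0.9071 → 0.91
T̂ = 0.91(74.3) + 0.09(105.4) = 67.613 + 9.486 = 77.099 → 77.10

77.10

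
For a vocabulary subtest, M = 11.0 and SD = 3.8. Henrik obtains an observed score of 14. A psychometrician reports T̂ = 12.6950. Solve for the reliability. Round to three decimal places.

0.565

T̂ = ρX + (1 − ρ)μ  ⇒  T̂ − μ = ρ(X − μ)
ρ = (T̂ − μ)/(X − μ) = (12.6950 − 11.0) / (14 − 11.0) = 1.6950 / 3.0 = 0.56500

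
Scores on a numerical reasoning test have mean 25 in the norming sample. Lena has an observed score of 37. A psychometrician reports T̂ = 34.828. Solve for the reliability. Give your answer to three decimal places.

T̂ = ρX + (1 − ρ)μ  ⇒  T̂ − μ = ρ(X − μ)
ρ = (T̂ − μ)/(X − μ) = (34.828 − 25) / (37 − 25) = 9.828 / 12.0 = 0.81900

0.819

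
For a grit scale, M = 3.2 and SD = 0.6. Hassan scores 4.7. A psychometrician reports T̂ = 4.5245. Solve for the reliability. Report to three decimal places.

T̂ = ρX + (1 − ρ)μ  ⇒  T̂ − μ = ρ(X − μ)
ρ = (T̂ − μ)/(X − μ) = (4.5245 − 3.2) / (4.7 − 3.2) = 1.3245 / 1.5 = 0.88300

0.883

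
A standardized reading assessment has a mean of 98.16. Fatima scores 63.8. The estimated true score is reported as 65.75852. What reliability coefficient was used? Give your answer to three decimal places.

0.943

T̂ = ρX + (1 − ρ)μ  ⇒  T̂ − μ = ρ(X − μ)
ρ = (T̂ − μ)/(X − μ) = (65.75852 − 98.16) / (63.8 − 98.16) = -32.40148 / -34.36 = 0.94300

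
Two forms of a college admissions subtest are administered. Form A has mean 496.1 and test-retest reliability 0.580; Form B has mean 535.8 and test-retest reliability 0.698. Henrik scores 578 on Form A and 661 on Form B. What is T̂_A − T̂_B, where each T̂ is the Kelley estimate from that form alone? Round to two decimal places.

T̂_A = 0.580(578) + 0.420(496.1) = 543.6020
T̂_B = 0.698(661) + 0.302(535.8) = 623.1896
T̂_A − T̂_B = -79.5876

-79.59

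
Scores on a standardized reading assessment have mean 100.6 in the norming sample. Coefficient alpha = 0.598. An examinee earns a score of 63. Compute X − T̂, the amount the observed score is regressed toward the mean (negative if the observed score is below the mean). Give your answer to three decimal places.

-15.115

T̂ = ρX + (1 − ρ)μ
  = 0.598 × 63 + 0.402 × 100.6
  = 37.674 + 40.4412
  = 78.11520
  ≈ 78.1152
X − T̂ = 63 − 78.1152 = -15.1152 → -15.115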